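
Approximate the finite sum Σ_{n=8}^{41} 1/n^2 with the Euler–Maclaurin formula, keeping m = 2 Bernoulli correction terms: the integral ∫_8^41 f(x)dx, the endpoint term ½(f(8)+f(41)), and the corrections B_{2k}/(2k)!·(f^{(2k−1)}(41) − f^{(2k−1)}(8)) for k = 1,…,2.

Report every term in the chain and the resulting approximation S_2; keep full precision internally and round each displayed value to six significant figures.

S_2 ≈ 0.109042

Integral: ∫_8^41 1/x^2 dx = 0.100610.
Boundary: ½(f(8) + f(41)) = ½(0.0156250 + 0.000594884) = 0.00810994.
Integral + boundary = 0.108720.
k=1: B_{2}/(2)! × [f^{(1)}(41) − f^{(1)}(8)] = 1/12 × (-2.90187e-05 − (-0.00390625)) = 0.000323103.
After k=1: 0.109043.
k=2: B_{4}/(4)! × [f^{(3)}(41) − f^{(3)}(8)] = −1/720 × (-2.07153e-07 − (-0.000732422)) = -1.01696e-06.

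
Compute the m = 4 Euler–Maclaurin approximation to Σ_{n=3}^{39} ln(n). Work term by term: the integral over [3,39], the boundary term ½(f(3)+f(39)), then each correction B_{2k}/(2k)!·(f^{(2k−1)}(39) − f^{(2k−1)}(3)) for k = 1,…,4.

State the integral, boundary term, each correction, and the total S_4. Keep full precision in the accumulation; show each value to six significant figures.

S_4 ≈ 105.939

The integral term ∫_3^39 ln(x) dx = 103.583.
½[f(3) + f(39)] = ½[1.09861 + 3.66356] = 2.38109.
Running total after boundary: 105.964.
Order-1 term: 1/12 · (0.0256410 − 0.333333) = -0.0256410.
After k=1: 105.939.
Order-2 term: −1/720 · (3.37160e-05 − 0.0740741) = 0.000102834.
After k=2: 105.939.
Order-3 term: 1/30240 · (2.66004e-07 − 0.0987654) = -3.26604e-06.
After k=3: 105.939.
Order-4 term: −1/1209600 · (5.24663e-09 − 0.329218) = 2.72171e-07.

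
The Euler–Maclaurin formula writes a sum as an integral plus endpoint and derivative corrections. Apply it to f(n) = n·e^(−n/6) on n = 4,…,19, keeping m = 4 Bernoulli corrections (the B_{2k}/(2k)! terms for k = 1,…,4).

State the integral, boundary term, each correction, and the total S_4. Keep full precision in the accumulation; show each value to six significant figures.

S_4 ≈ 25.8888

∫_4^19 x·e^(−x/6) dx evaluates to 24.4835.
Endpoint term: (f(4) + f(19))/2 = (2.05367 + 0.800733)/2 = 1.42720.
So far: 25.9107.
k=1: B_{2}/(2)! × [f^{(1)}(19) − f^{(1)}(4)] = 1/12 × (-0.0913117 − 0.171139) = -0.0218709.
After k=1: 25.8888.
k=2: B_{4}/(4)! × [f^{(3)}(19) − f^{(3)}(4)] = −1/720 × (-0.000195110 − 0.0332770) = 4.64891e-05.
After k=2: 25.8888.
k=3: B_{6}/(6)! × [f^{(5)}(19) − f^{(5)}(4)] = 1/30240 × (5.96171e-05 − 0.00171667) = -5.47968e-08.
After k=3: 25.8888.
k=4: B_{8}/(8)! × [f^{(7)}(19) − f^{(7)}(4)] = −1/1209600 × (3.46261e-06 − 6.96940e-05) = 5.47548e-11.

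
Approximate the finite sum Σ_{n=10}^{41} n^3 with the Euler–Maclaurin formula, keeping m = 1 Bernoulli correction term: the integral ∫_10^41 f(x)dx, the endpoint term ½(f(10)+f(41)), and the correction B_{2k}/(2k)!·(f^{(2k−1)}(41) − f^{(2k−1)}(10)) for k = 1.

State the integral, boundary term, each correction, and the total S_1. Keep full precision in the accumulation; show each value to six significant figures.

∫_10^41 x^3 dx evaluates to 703940.
Boundary: ½(f(10) + f(41)) = ½(1000.00 + 68921.0) = 34960.5.
So far: 738901.
Correction k=1: B_{2}/2! · (f^{(1)}(41) − f^{(1)}(10)) = 1/12 · (5043.00 − 300.000) = 395.250.

S_1 ≈ 739296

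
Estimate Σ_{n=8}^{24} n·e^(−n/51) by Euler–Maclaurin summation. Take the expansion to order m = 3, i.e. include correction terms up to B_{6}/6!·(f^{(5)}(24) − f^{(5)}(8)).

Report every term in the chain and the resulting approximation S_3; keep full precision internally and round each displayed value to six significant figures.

Integral: ∫_8^24 x·e^(−x/51) dx = 182.930.
Boundary: ½(f(8) + f(24)) = ½(6.83857 + 14.9912) = 10.9149.
So far: 193.845.
k=1: B_{2}/(2)! × [f^{(1)}(24) − f^{(1)}(8)] = 1/12 × (0.330689 − 0.720732) = -0.0325036.
Running total after k=1: 193.812.
k=2: B_{4}/(4)! × [f^{(3)}(24) − f^{(3)}(8)] = −1/720 × (0.000607443 − 0.000934400) = 4.54107e-07.
Running total after k=2: 193.812.
k=3: B_{6}/(6)! × [f^{(5)}(24) − f^{(5)}(8)] = 1/30240 × (4.18203e-07 − 6.11958e-07) = -6.40723e-12.

S_3 ≈ 193.812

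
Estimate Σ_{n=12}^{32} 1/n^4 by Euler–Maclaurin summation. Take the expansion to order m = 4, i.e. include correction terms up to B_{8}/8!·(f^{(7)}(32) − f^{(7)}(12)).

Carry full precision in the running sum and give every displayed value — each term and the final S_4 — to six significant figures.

Integral: ∫_12^32 1/x^4 dx = 0.000182729.
½[f(12) + f(32)] = ½[4.82253e-05 + 9.53674e-07] = 2.45895e-05.
Running total after boundary: 0.000207318.
Correction k=1: B_{2}/2! · (f^{(1)}(32) − f^{(1)}(12)) = 1/12 · (-1.19209e-07 − (-1.60751e-05)) = 1.32966e-06.
Partial sum through k=1: 0.000208648.
Correction k=2: B_{4}/4! · (f^{(3)}(32) − f^{(3)}(12)) = −1/720 · (-3.49246e-09 − (-3.34898e-06)) = -4.64651e-09.
Partial sum through k=2: 0.000208643.
Correction k=3: B_{6}/6! · (f^{(5)}(32) − f^{(5)}(12)) = 1/30240 · (-1.90994e-10 − (-1.30238e-06)) = 4.30618e-11.
Partial sum through k=3: 0.000208643.
Correction k=4: B_{8}/8! · (f^{(7)}(32) − f^{(7)}(12)) = −1/1209600 · (-1.67866e-11 − (-8.13988e-07)) = -6.72926e-13.

S_4 ≈ 0.000208643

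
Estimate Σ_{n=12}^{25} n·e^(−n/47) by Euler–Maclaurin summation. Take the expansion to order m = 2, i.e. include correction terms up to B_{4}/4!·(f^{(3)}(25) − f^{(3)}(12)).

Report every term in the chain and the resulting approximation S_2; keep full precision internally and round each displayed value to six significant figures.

∫_12^25 x·e^(−x/47) dx evaluates to 160.129.
Boundary: ½(f(12) + f(25)) = ½(9.29603 + 14.6870) = 11.9915.
Running total after boundary: 172.121.
k=1: B_{2}/(2)! × [f^{(1)}(25) − f^{(1)}(12)] = 1/12 × (0.274990 − 0.576881) = -0.0251576.
Running total after k=1: 172.095.
k=2: B_{4}/(4)! × [f^{(3)}(25) − f^{(3)}(12)] = −1/720 × (0.000656382 − 0.000962526) = 4.25200e-07.

S_2 ≈ 172.095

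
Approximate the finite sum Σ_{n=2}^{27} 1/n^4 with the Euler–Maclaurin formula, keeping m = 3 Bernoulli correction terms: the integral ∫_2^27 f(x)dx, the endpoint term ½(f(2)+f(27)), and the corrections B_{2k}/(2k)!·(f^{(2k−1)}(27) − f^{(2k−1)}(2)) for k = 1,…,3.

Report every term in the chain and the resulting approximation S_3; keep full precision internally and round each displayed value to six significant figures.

Integral: ∫_2^27 1/x^4 dx = 0.0416497.
½[f(2) + f(27)] = ½[0.0625000 + 1.88168e-06] = 0.0312509.
So far: 0.0729007.
Order-1 term: 1/12 · (-2.78767e-07 − (-0.125000)) = 0.0104166.
Partial sum through k=1: 0.0833173.
Order-2 term: −1/720 · (-1.14719e-08 − (-0.937500)) = -0.00130208.
Partial sum through k=2: 0.0820152.
Order-3 term: 1/30240 · (-8.81242e-10 − (-13.1250)) = 0.000434028.

S_3 ≈ 0.0824493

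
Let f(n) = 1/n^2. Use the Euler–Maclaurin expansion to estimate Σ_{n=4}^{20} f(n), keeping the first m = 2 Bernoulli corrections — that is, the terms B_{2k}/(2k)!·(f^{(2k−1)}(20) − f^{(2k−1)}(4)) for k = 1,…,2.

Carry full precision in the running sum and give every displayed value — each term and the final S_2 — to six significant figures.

S_2 ≈ 0.235051

The integral term ∫_4^20 1/x^2 dx = 0.200000.
Boundary: ½(f(4) + f(20)) = ½(0.0625000 + 0.00250000) = 0.0325000.
So far: 0.232500.
Correction k=1: B_{2}/2! · (f^{(1)}(20) − f^{(1)}(4)) = 1/12 · (-0.000250000 − (-0.0312500)) = 0.00258333.
Running total after k=1: 0.235083.
Correction k=2: B_{4}/4! · (f^{(3)}(20) − f^{(3)}(4)) = −1/720 · (-7.50000e-06 − (-0.0234375)) = -3.25417e-05.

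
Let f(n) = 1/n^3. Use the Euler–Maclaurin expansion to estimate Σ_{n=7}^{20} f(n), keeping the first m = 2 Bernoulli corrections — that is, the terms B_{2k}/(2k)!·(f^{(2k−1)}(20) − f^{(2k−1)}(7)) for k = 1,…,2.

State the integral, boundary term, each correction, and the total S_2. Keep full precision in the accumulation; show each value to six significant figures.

Integral: ∫_7^20 1/x^3 dx = 0.00895408.
½[f(7) + f(20)] = ½[0.00291545 + 0.000125000] = 0.00152023.
So far: 0.0104743.
Correction k=1: B_{2}/2! · (f^{(1)}(20) − f^{(1)}(7)) = 1/12 · (-1.87500e-05 − (-0.00124948)) = 0.000102561.
Partial sum through k=1: 0.0105769.
Correction k=2: B_{4}/4! · (f^{(3)}(20) − f^{(3)}(7)) = −1/720 · (-9.37500e-07 − (-0.000509992)) = -7.07020e-07.

S_2 ≈ 0.0105762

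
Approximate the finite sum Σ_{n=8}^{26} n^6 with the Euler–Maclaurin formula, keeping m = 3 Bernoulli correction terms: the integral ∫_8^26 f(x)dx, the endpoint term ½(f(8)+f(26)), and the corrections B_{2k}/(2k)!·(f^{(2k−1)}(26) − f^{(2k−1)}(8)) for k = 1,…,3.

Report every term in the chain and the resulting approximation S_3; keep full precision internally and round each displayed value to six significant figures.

S_3 ≈ 1.30761e+09

Integral: ∫_8^26 x^6 dx = 1.14710e+09.
Boundary: ½(f(8) + f(26)) = ½(262144 + 3.08916e+08) = 1.54589e+08.
So far: 1.30169e+09.
Order-1 term: 1/12 · (7.12883e+07 − 196608) = 5.92430e+06.
Running total after k=1: 1.30762e+09.
Order-2 term: −1/720 · (2.10912e+06 − 61440.0) = -2844.00.
Running total after k=2: 1.30761e+09.
Order-3 term: 1/30240 · (18720.0 − 5760.00) = 0.428571.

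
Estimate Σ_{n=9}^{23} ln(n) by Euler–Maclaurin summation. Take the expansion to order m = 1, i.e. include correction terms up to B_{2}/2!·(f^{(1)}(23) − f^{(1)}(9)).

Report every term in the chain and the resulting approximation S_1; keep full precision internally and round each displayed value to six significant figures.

S_1 ≈ 41.0021

∫_9^23 ln(x) dx evaluates to 38.3413.
Endpoint term: (f(9) + f(23))/2 = (2.19722 + 3.13549)/2 = 2.66636.
Running total after boundary: 41.0077.
Order-1 term: 1/12 · (0.0434783 − 0.111111) = -0.00563607.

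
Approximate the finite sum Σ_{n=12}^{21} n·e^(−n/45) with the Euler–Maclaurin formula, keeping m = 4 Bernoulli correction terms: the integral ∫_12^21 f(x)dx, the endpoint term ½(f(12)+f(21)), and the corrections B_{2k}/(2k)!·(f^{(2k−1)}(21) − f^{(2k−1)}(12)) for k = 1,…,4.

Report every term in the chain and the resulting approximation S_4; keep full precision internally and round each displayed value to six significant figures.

S_4 ≈ 113.313

Integral: ∫_12^21 x·e^(−x/45) dx = 102.152.
½[f(12) + f(21)] = ½[9.19114 + 13.1689] = 11.1800.
So far: 113.332.
k=1: B_{2}/(2)! × [f^{(1)}(21) − f^{(1)}(12)] = 1/12 × (0.334448 − 0.561681) = -0.0189361.
Partial sum through k=1: 113.313.
k=2: B_{4}/(4)! × [f^{(3)}(21) − f^{(3)}(12)] = −1/720 × (0.000784507 − 0.00103385) = 3.46304e-07.
Partial sum through k=2: 113.313.
k=3: B_{6}/(6)! × [f^{(5)}(21) − f^{(5)}(12)] = 1/30240 × (6.93261e-07 − 8.84108e-07) = -6.31106e-12.
Partial sum through k=3: 113.313.
k=4: B_{8}/(8)! × [f^{(7)}(21) − f^{(7)}(12)] = −1/1209600 × (4.93388e-10 − 6.21074e-10) = 1.05560e-16.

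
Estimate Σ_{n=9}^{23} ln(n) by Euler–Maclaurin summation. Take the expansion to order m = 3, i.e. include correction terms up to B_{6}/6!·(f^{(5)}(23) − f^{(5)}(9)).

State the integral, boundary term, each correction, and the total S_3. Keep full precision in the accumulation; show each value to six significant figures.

Integral: ∫_9^23 ln(x) dx = 38.3413.
Endpoint term: (f(9) + f(23))/2 = (2.19722 + 3.13549)/2 = 2.66636.
Integral + boundary = 41.0077.
Order-1 term: 1/12 · (0.0434783 − 0.111111) = -0.00563607.
Partial sum through k=1: 41.0021.
Order-2 term: −1/720 · (0.000164379 − 0.00274348) = 3.58209e-06.
Partial sum through k=2: 41.0021.
Order-3 term: 1/30240 · (3.72883e-06 − 0.000406442) = -1.33172e-08.

S_3 ≈ 41.0021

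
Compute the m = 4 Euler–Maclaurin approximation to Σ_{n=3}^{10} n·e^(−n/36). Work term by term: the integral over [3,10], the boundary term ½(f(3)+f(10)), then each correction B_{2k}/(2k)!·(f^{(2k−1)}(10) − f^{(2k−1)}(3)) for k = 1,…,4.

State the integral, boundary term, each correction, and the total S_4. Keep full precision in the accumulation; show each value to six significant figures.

The integral term ∫_3^10 x·e^(−x/36) dx = 37.3801.
Boundary: ½(f(3) + f(10)) = ½(2.76013 + 7.57465) = 5.16739.
Running total after boundary: 42.5475.
k=1: B_{2}/(2)! × [f^{(1)}(10) − f^{(1)}(3)] = 1/12 × (0.547058 − 0.843374) = -0.0246930.
After k=1: 42.5228.
k=2: B_{4}/(4)! × [f^{(3)}(10) − f^{(3)}(3)] = −1/720 × (0.00159104 − 0.00207057) = 6.66018e-07.
After k=2: 42.5228.
k=3: B_{6}/(6)! × [f^{(5)}(10) − f^{(5)}(3)] = 1/30240 × (2.12961e-06 − 2.69321e-06) = -1.86376e-11.
After k=3: 42.5228.
k=4: B_{8}/(8)! × [f^{(7)}(10) − f^{(7)}(3)] = −1/1209600 × (2.33916e-09 − 2.92342e-09) = 4.83013e-16.

S_4 ≈ 42.5228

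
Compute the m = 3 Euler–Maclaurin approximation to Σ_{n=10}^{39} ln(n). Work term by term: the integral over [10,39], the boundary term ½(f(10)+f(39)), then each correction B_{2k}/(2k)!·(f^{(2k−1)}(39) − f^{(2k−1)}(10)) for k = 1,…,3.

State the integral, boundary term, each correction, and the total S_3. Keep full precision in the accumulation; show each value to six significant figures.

∫_10^39 ln(x) dx evaluates to 90.8531.
Boundary: ½(f(10) + f(39)) = ½(2.30259 + 3.66356) = 2.98307.
Running total after boundary: 93.8361.
k=1: B_{2}/(2)! × [f^{(1)}(39) − f^{(1)}(10)] = 1/12 × (0.0256410 − 0.100000) = -0.00619658.
After k=1: 93.8299.
k=2: B_{4}/(4)! × [f^{(3)}(39) − f^{(3)}(10)] = −1/720 × (3.37160e-05 − 0.00200000) = 2.73095e-06.
After k=2: 93.8299.
k=3: B_{6}/(6)! × [f^{(5)}(39) − f^{(5)}(10)] = 1/30240 × (2.66004e-07 − 0.000240000) = -7.92771e-09.

S_3 ≈ 93.8299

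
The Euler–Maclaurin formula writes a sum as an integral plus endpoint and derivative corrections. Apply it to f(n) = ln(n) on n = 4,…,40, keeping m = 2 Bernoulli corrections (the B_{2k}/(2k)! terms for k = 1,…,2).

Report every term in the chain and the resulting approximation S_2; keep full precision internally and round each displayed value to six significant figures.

Integral: ∫_4^40 ln(x) dx = 106.010.
Boundary: ½(f(4) + f(40)) = ½(1.38629 + 3.68888) = 2.53759.
So far: 108.548.
Order-1 term: 1/12 · (0.0250000 − 0.250000) = -0.0187500.
After k=1: 108.529.
Order-2 term: −1/720 · (3.12500e-05 − 0.0312500) = 4.33594e-05.

S_2 ≈ 108.529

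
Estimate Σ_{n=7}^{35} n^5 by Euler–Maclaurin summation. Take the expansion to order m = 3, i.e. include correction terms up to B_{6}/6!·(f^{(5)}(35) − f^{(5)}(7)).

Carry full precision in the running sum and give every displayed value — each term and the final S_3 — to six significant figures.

∫_7^35 x^5 dx evaluates to 3.06358e+08.
Boundary: ½(f(7) + f(35)) = ½(16807.0 + 5.25219e+07) = 2.62693e+07.
Running total after boundary: 3.32627e+08.
Correction k=1: B_{2}/2! · (f^{(1)}(35) − f^{(1)}(7)) = 1/12 · (7.50312e+06 − 12005.0) = 624260.
Running total after k=1: 3.33252e+08.
Correction k=2: B_{4}/4! · (f^{(3)}(35) − f^{(3)}(7)) = −1/720 · (73500.0 − 2940.00) = -98.0000.
Running total after k=2: 3.33251e+08.
Correction k=3: B_{6}/6! · (f^{(5)}(35) − f^{(5)}(7)) = 1/30240 · (120.000 − 120.000) = 0.00000.

S_3 ≈ 3.33251e+08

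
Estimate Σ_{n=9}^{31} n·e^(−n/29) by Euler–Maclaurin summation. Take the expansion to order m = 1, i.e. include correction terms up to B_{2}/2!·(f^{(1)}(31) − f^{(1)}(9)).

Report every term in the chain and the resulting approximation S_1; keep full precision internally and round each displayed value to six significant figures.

S_1 ≈ 219.105

∫_9^31 x·e^(−x/29) dx evaluates to 210.527.
Endpoint term: (f(9) + f(31))/2 = (6.59875 + 10.6443)/2 = 8.62151.
So far: 219.149.
Order-1 term: 1/12 · (-0.0236802 − 0.505651) = -0.0441109.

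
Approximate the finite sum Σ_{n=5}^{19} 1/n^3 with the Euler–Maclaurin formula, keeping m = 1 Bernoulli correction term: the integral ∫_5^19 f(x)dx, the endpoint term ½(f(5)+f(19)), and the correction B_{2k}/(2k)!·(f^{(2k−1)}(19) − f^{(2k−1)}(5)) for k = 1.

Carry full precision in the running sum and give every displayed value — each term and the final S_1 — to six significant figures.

The integral term ∫_5^19 1/x^3 dx = 0.0186150.
½[f(5) + f(19)] = ½[0.00800000 + 0.000145794] = 0.00407290.
Running total after boundary: 0.0226879.
Order-1 term: 1/12 · (-2.30201e-05 − (-0.00480000)) = 0.000398082.

S_1 ≈ 0.0230859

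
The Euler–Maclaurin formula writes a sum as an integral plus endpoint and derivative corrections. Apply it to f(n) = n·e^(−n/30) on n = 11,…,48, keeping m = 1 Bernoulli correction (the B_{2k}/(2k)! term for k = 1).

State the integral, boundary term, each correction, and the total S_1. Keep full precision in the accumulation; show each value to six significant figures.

S_1 ≈ 388.613

∫_11^48 x·e^(−x/30) dx evaluates to 380.002.
Endpoint term: (f(11) + f(48))/2 = (7.62345 + 9.69103)/2 = 8.65724.
Running total after boundary: 388.659.
Order-1 term: 1/12 · (-0.121138 − 0.438926) = -0.0466720.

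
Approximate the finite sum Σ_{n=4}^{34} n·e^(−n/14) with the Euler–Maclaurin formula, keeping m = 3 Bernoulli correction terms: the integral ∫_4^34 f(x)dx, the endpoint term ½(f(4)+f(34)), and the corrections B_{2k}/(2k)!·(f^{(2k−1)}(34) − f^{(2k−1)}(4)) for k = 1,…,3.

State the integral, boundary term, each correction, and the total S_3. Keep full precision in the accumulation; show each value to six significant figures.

S_3 ≈ 133.073

Integral: ∫_4^34 x·e^(−x/14) dx = 130.127.
Boundary: ½(f(4) + f(34)) = ½(3.00591 + 2.99753) = 3.00172.
Running total after boundary: 133.129.
k=1: B_{2}/(2)! × [f^{(1)}(34) − f^{(1)}(4)] = 1/12 × (-0.125947 − 0.536769) = -0.0552263.
After k=1: 133.073.
k=2: B_{4}/(4)! × [f^{(3)}(34) − f^{(3)}(4)] = −1/720 × (0.000257034 − 0.0104068) = 1.40968e-05.
After k=2: 133.073.
k=3: B_{6}/(6)! × [f^{(5)}(34) − f^{(5)}(4)] = 1/30240 × (5.90129e-06 − 9.22188e-05) = -2.85442e-09.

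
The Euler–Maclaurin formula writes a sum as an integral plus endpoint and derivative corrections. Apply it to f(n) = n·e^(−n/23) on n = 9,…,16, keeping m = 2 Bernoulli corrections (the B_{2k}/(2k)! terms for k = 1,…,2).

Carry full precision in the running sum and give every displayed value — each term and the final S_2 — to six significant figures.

S_2 ≈ 57.2975

The integral term ∫_9^16 x·e^(−x/23) dx = 50.2864.
Boundary: ½(f(9) + f(16)) = ½(6.08557 + 7.97999) = 7.03278.
Integral + boundary = 57.3192.
Order-1 term: 1/12 · (0.151793 − 0.411584) = -0.0216493.
Running total after k=1: 57.2975.
Order-2 term: −1/720 · (0.00217257 − 0.00333447) = 1.61374e-06.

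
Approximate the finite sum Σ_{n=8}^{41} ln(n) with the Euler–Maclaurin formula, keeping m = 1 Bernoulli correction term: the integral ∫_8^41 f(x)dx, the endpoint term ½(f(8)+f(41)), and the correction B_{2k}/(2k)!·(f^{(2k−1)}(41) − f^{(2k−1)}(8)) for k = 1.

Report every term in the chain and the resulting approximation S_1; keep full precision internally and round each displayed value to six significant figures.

S_1 ≈ 105.509

∫_8^41 ln(x) dx evaluates to 102.621.
Boundary: ½(f(8) + f(41)) = ½(2.07944 + 3.71357) = 2.89651.
Running total after boundary: 105.517.
Correction k=1: B_{2}/2! · (f^{(1)}(41) − f^{(1)}(8)) = 1/12 · (0.0243902 − 0.125000) = -0.00838415.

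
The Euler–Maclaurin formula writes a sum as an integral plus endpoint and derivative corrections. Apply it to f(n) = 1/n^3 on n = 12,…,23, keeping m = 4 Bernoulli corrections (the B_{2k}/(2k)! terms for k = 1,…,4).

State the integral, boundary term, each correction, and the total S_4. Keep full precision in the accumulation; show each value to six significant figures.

S_4 ≈ 0.00286863

The integral term ∫_12^23 1/x^3 dx = 0.00252704.
½[f(12) + f(23)] = ½[0.000578704 + 8.21895e-05] = 0.000330447.
Running total after boundary: 0.00285749.
Order-1 term: 1/12 · (-1.07204e-05 − (-0.000144676)) = 1.11630e-05.
Partial sum through k=1: 0.00286865.
Order-2 term: −1/720 · (-4.05307e-07 − (-2.00939e-05)) = -2.73452e-08.
Partial sum through k=2: 0.00286862.
Order-3 term: 1/30240 · (-3.21794e-08 − (-5.86071e-06)) = 1.92743e-10.
Partial sum through k=3: 0.00286863.
Order-4 term: −1/1209600 · (-4.37980e-09 − (-2.93036e-06)) = -2.41896e-12.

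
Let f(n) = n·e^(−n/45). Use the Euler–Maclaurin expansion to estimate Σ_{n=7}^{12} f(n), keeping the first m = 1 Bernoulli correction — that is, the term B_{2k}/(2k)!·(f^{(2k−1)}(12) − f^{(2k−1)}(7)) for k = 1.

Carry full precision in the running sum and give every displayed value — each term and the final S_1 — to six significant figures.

S_1 ≈ 45.8702

∫_7^12 x·e^(−x/45) dx evaluates to 38.2923.
Boundary: ½(f(7) + f(12)) = ½(5.99158 + 9.19114) = 7.59136.
Integral + boundary = 45.8837.
k=1: B_{2}/(2)! × [f^{(1)}(12) − f^{(1)}(7)] = 1/12 × (0.561681 − 0.722793) = -0.0134260.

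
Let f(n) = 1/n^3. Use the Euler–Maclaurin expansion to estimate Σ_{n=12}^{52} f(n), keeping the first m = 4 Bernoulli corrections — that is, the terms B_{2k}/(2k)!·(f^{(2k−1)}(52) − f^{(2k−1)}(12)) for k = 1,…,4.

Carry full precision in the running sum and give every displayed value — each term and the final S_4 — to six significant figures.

∫_12^52 1/x^3 dx evaluates to 0.00328731.
½[f(12) + f(52)] = ½[0.000578704 + 7.11197e-06] = 0.000292908.
So far: 0.00358022.
k=1: B_{2}/(2)! × [f^{(1)}(52) − f^{(1)}(12)] = 1/12 × (-4.10306e-07 − (-0.000144676)) = 1.20221e-05.
Running total after k=1: 0.00359224.
k=2: B_{4}/(4)! × [f^{(3)}(52) − f^{(3)}(12)] = −1/720 × (-3.03481e-09 − (-2.00939e-05)) = -2.79039e-08.
Running total after k=2: 0.00359221.
k=3: B_{6}/(6)! × [f^{(5)}(52) − f^{(5)}(12)] = 1/30240 × (-4.71383e-11 − (-5.86071e-06)) = 1.93805e-10.
Running total after k=3: 0.00359221.
k=4: B_{8}/(8)! × [f^{(7)}(52) − f^{(7)}(12)] = −1/1209600 × (-1.25516e-12 − (-2.93036e-06)) = -2.42258e-12.

S_4 ≈ 0.00359221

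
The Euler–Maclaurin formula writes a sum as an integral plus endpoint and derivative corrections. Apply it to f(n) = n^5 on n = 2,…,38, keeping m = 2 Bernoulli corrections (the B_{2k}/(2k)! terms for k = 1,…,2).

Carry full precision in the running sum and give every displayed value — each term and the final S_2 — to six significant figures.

S_2 ≈ 5.42309e+08

Integral: ∫_2^38 x^5 dx = 5.01823e+08.
Endpoint term: (f(2) + f(38))/2 = (32.0000 + 7.92352e+07)/2 = 3.96176e+07.
So far: 5.41440e+08.
Order-1 term: 1/12 · (1.04257e+07 − 80.0000) = 868800.
Running total after k=1: 5.42309e+08.
Order-2 term: −1/720 · (86640.0 − 240.000) = -120.000.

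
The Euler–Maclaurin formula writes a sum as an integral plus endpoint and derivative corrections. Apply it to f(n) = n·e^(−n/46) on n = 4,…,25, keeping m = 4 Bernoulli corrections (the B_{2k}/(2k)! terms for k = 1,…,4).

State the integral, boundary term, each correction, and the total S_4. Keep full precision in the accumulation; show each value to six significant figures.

The integral term ∫_4^25 x·e^(−x/46) dx = 211.802.
Boundary: ½(f(4) + f(25)) = ½(3.66687 + 14.5181) = 9.09249.
Running total after boundary: 220.894.
Order-1 term: 1/12 · (0.265114 − 0.837002) = -0.0476574.
After k=1: 220.847.
Order-2 term: −1/720 · (0.000674179 − 0.00126202) = 8.16447e-07.
After k=2: 220.847.
Order-3 term: 1/30240 · (5.78010e-07 − 1.00590e-06) = -1.41498e-11.
After k=3: 220.847.
Order-4 term: −1/1209600 · (3.95751e-10 − 6.68894e-10) = 2.25813e-16.

S_4 ≈ 220.847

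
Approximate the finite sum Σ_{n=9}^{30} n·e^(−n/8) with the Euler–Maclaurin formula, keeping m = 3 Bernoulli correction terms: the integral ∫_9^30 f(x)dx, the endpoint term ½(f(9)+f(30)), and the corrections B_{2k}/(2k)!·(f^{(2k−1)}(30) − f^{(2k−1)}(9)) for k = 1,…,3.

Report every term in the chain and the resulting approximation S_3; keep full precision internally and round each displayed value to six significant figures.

Integral: ∫_9^30 x·e^(−x/8) dx = 37.0033.
½[f(9) + f(30)] = ½[2.92187 + 0.705532] = 1.81370.
So far: 38.8170.
Order-1 term: 1/12 · (-0.0646738 − (-0.0405816)) = -0.00200769.
Running total after k=1: 38.8150.
Order-2 term: −1/720 · (-0.000275599 − 0.00951130) = 1.35929e-05.
Running total after k=2: 38.8150.
Order-3 term: 1/30240 · (7.17705e-06 − 0.000307136) = -9.91927e-09.

S_3 ≈ 38.8150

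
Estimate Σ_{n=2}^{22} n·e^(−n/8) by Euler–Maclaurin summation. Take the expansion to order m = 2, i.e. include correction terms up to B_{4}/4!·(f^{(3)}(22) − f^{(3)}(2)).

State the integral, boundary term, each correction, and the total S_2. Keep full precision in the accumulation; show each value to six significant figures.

The integral term ∫_2^22 x·e^(−x/8) dx = 46.9614.
Boundary: ½(f(2) + f(22)) = ½(1.55760 + 1.40641) = 1.48201.
Running total after boundary: 48.4434.
Order-1 term: 1/12 · (-0.111874 − 0.584101) = -0.0579979.
After k=1: 48.3854.
Order-2 term: −1/720 · (0.000249718 − 0.0334641) = 4.61311e-05.

S_2 ≈ 48.3854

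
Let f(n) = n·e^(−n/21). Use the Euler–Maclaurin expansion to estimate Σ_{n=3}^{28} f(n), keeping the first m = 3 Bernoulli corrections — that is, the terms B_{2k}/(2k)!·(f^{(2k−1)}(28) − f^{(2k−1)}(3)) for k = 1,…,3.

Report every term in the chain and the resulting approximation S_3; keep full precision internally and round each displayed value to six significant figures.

The integral term ∫_3^28 x·e^(−x/21) dx = 165.665.
Endpoint term: (f(3) + f(28))/2 = (2.60063 + 7.38072)/2 = 4.99068.
Running total after boundary: 170.656.
Order-1 term: 1/12 · (-0.0878657 − 0.743038) = -0.0692420.
After k=1: 170.586.
Order-2 term: −1/720 · (0.000996210 − 0.00561631) = 6.41681e-06.
After k=2: 170.586.
Order-3 term: 1/30240 · (4.96975e-06 − 2.16502e-05) = -5.51602e-10.

S_3 ≈ 170.586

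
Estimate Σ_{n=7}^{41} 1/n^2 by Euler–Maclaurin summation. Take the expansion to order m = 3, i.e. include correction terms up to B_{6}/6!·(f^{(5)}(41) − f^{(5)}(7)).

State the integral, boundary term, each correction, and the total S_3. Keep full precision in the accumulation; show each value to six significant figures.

Integral: ∫_7^41 1/x^2 dx = 0.118467.
Boundary: ½(f(7) + f(41)) = ½(0.0204082 + 0.000594884) = 0.0105015.
Running total after boundary: 0.128968.
k=1: B_{2}/(2)! × [f^{(1)}(41) − f^{(1)}(7)] = 1/12 × (-2.90187e-05 − (-0.00583090)) = 0.000483490.
Running total after k=1: 0.129452.
k=2: B_{4}/(4)! × [f^{(3)}(41) − f^{(3)}(7)] = −1/720 × (-2.07153e-07 − (-0.00142798)) = -1.98301e-06.
Running total after k=2: 0.129450.
k=3: B_{6}/(6)! × [f^{(5)}(41) − f^{(5)}(7)] = 1/30240 × (-3.69697e-09 − (-0.000874271)) = 2.89110e-08.

S_3 ≈ 0.129450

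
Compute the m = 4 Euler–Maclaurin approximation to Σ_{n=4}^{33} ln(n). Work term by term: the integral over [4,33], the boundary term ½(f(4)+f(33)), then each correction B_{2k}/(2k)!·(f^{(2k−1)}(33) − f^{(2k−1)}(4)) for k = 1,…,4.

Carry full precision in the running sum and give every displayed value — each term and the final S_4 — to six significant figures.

S_4 ≈ 83.2627

∫_4^33 ln(x) dx evaluates to 80.8396.
Endpoint term: (f(4) + f(33))/2 = (1.38629 + 3.49651)/2 = 2.44140.
So far: 83.2810.
k=1: B_{2}/(2)! × [f^{(1)}(33) − f^{(1)}(4)] = 1/12 × (0.0303030 − 0.250000) = -0.0183081.
Running total after k=1: 83.2627.
k=2: B_{4}/(4)! × [f^{(3)}(33) − f^{(3)}(4)] = −1/720 × (5.56529e-05 − 0.0312500) = 4.33255e-05.
Running total after k=2: 83.2627.
k=3: B_{6}/(6)! × [f^{(5)}(33) − f^{(5)}(4)] = 1/30240 × (6.13256e-07 − 0.0234375) = -7.75029e-07.
Running total after k=3: 83.2627.
k=4: B_{8}/(8)! × [f^{(7)}(33) − f^{(7)}(4)] = −1/1209600 × (1.68941e-08 − 0.0439453) = 3.63304e-08.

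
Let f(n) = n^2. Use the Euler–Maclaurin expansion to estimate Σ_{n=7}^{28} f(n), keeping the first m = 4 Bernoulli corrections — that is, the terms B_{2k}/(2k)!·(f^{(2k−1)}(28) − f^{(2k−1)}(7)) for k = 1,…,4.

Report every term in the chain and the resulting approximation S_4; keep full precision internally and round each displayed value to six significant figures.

S_4 ≈ 7623.00

Integral: ∫_7^28 x^2 dx = 7203.00.
Endpoint term: (f(7) + f(28))/2 = (49.0000 + 784.000)/2 = 416.500.
So far: 7619.50.
k=1: B_{2}/(2)! × [f^{(1)}(28) − f^{(1)}(7)] = 1/12 × (56.0000 − 14.0000) = 3.50000.
After k=1: 7623.00.
k=2: B_{4}/(4)! × [f^{(3)}(28) − f^{(3)}(7)] = −1/720 × (0.00000 − 0.00000) = 0.00000.
After k=2: 7623.00.
k=3: B_{6}/(6)! × [f^{(5)}(28) − f^{(5)}(7)] = 1/30240 × (0.00000 − 0.00000) = 0.00000.
After k=3: 7623.00.
k=4: B_{8}/(8)! × [f^{(7)}(28) − f^{(7)}(7)] = −1/1209600 × (0.00000 − 0.00000) = 0.00000.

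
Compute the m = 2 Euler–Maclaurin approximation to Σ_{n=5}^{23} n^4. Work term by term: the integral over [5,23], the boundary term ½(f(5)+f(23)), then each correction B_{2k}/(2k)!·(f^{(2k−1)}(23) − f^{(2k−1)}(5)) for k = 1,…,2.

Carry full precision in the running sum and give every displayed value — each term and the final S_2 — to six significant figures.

S_2 ≈ 1.43089e+06

Integral: ∫_5^23 x^4 dx = 1.28664e+06.
Endpoint term: (f(5) + f(23))/2 = (625.000 + 279841)/2 = 140233.
So far: 1.42688e+06.
k=1: B_{2}/(2)! × [f^{(1)}(23) − f^{(1)}(5)] = 1/12 × (48668.0 − 500.000) = 4014.00.
Running total after k=1: 1.43089e+06.
k=2: B_{4}/(4)! × [f^{(3)}(23) − f^{(3)}(5)] = −1/720 × (552.000 − 120.000) = -0.600000.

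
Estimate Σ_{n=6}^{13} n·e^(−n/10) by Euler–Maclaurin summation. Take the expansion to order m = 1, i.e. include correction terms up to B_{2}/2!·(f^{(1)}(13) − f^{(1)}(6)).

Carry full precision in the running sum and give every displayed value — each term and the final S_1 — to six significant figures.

S_1 ≈ 28.5203

Integral: ∫_6^13 x·e^(−x/10) dx = 25.1275.
½[f(6) + f(13)] = ½[3.29287 + 3.54291] = 3.41789.
So far: 28.5454.
Order-1 term: 1/12 · (-0.0817595 − 0.219525) = -0.0251070.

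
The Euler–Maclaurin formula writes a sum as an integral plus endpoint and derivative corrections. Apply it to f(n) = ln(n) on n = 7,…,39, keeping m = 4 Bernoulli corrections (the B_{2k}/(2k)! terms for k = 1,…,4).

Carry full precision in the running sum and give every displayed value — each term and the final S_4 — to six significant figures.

The integral term ∫_7^39 ln(x) dx = 97.2575.
½[f(7) + f(39)] = ½[1.94591 + 3.66356] = 2.80474.
So far: 100.062.
Order-1 term: 1/12 · (0.0256410 − 0.142857) = -0.00976801.
After k=1: 100.053.
Order-2 term: −1/720 · (3.37160e-05 − 0.00583090) = 8.05165e-06.
After k=2: 100.053.
Order-3 term: 1/30240 · (2.66004e-07 − 0.00142798) = -4.72126e-08.
After k=3: 100.053.
Order-4 term: −1/1209600 · (5.24663e-09 − 0.000874271) = 7.22773e-10.

S_4 ≈ 100.053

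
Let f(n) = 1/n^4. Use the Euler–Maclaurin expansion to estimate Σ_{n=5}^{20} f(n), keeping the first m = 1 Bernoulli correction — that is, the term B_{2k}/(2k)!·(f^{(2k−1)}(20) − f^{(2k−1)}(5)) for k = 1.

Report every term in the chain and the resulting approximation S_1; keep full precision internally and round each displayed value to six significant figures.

S_1 ≈ 0.00353469

The integral term ∫_5^20 1/x^4 dx = 0.00262500.
Boundary: ½(f(5) + f(20)) = ½(0.00160000 + 6.25000e-06) = 0.000803125.
Running total after boundary: 0.00342813.
Correction k=1: B_{2}/2! · (f^{(1)}(20) − f^{(1)}(5)) = 1/12 · (-1.25000e-06 − (-0.00128000)) = 0.000106562.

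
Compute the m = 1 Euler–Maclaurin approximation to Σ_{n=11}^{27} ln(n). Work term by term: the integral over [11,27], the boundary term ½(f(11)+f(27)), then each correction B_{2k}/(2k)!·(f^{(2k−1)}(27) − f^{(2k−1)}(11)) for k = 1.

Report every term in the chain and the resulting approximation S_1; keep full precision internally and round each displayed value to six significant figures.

S_1 ≈ 49.4531

∫_11^27 ln(x) dx evaluates to 46.6107.
Endpoint term: (f(11) + f(27))/2 = (2.39790 + 3.29584)/2 = 2.84687.
Running total after boundary: 49.4576.
Correction k=1: B_{2}/2! · (f^{(1)}(27) − f^{(1)}(11)) = 1/12 · (0.0370370 − 0.0909091) = -0.00448934.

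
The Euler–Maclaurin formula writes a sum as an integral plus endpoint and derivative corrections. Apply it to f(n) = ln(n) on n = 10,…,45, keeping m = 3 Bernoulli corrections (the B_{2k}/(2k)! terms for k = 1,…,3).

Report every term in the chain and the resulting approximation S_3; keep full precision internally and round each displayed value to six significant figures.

The integral term ∫_10^45 ln(x) dx = 113.274.
½[f(10) + f(45)] = ½[2.30259 + 3.80666] = 3.05462.
Integral + boundary = 116.329.
k=1: B_{2}/(2)! × [f^{(1)}(45) − f^{(1)}(10)] = 1/12 × (0.0222222 − 0.100000) = -0.00648148.
After k=1: 116.322.
k=2: B_{4}/(4)! × [f^{(3)}(45) − f^{(3)}(10)] = −1/720 × (2.19479e-05 − 0.00200000) = 2.74729e-06.
After k=2: 116.322.
k=3: B_{6}/(6)! × [f^{(5)}(45) − f^{(5)}(10)] = 1/30240 × (1.30061e-07 − 0.000240000) = -7.93221e-09.

S_3 ≈ 116.322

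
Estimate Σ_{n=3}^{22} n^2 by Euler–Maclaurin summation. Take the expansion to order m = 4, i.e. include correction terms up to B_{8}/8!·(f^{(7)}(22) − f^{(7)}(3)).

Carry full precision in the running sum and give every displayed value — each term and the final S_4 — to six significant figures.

∫_3^22 x^2 dx evaluates to 3540.33.
Boundary: ½(f(3) + f(22)) = ½(9.00000 + 484.000) = 246.500.
So far: 3786.83.
Correction k=1: B_{2}/2! · (f^{(1)}(22) − f^{(1)}(3)) = 1/12 · (44.0000 − 6.00000) = 3.16667.
Partial sum through k=1: 3790.00.
Correction k=2: B_{4}/4! · (f^{(3)}(22) − f^{(3)}(3)) = −1/720 · (0.00000 − 0.00000) = 0.00000.
Partial sum through k=2: 3790.00.
Correction k=3: B_{6}/6! · (f^{(5)}(22) − f^{(5)}(3)) = 1/30240 · (0.00000 − 0.00000) = 0.00000.
Partial sum through k=3: 3790.00.
Correction k=4: B_{8}/8! · (f^{(7)}(22) − f^{(7)}(3)) = −1/1209600 · (0.00000 − 0.00000) = 0.00000.

S_4 ≈ 3790.00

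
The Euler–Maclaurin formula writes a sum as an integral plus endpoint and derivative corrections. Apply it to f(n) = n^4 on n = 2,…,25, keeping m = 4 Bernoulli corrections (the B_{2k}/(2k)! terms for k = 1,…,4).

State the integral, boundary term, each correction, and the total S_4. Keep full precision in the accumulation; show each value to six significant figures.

The integral term ∫_2^25 x^4 dx = 1.95312e+06.
Boundary: ½(f(2) + f(25)) = ½(16.0000 + 390625) = 195320.
Running total after boundary: 2.14844e+06.
k=1: B_{2}/(2)! × [f^{(1)}(25) − f^{(1)}(2)] = 1/12 × (62500.0 − 32.0000) = 5205.67.
Partial sum through k=1: 2.15364e+06.
k=2: B_{4}/(4)! × [f^{(3)}(25) − f^{(3)}(2)] = −1/720 × (600.000 − 48.0000) = -0.766667.
Partial sum through k=2: 2.15364e+06.
k=3: B_{6}/(6)! × [f^{(5)}(25) − f^{(5)}(2)] = 1/30240 × (0.00000 − 0.00000) = 0.00000.
Partial sum through k=3: 2.15364e+06.
k=4: B_{8}/(8)! × [f^{(7)}(25) − f^{(7)}(2)] = −1/1209600 × (0.00000 − 0.00000) = 0.00000.

S_4 ≈ 2.15364e+06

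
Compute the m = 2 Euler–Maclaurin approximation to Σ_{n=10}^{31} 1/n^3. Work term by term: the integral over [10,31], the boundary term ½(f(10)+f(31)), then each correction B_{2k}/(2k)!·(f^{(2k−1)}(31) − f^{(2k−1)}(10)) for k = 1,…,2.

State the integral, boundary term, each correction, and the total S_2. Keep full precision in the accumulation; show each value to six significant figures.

Integral: ∫_10^31 1/x^3 dx = 0.00447971.
Endpoint term: (f(10) + f(31))/2 = (0.00100000 + 3.35672e-05)/2 = 0.000516784.
So far: 0.00499649.
Correction k=1: B_{2}/2! · (f^{(1)}(31) − f^{(1)}(10)) = 1/12 · (-3.24844e-06 − (-0.000300000)) = 2.47293e-05.
After k=1: 0.00502122.
Correction k=2: B_{4}/4! · (f^{(3)}(31) − f^{(3)}(10)) = −1/720 · (-6.76054e-08 − (-6.00000e-05)) = -8.32394e-08.

S_2 ≈ 0.00502114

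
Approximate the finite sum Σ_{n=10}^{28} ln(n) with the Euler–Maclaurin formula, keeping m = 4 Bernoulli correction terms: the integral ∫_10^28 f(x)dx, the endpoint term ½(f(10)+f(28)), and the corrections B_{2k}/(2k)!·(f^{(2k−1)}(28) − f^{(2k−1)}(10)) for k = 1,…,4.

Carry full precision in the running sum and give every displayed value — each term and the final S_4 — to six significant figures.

S_4 ≈ 55.0879

∫_10^28 ln(x) dx evaluates to 52.2759.
Boundary: ½(f(10) + f(28)) = ½(2.30259 + 3.33220) = 2.81739.
Running total after boundary: 55.0933.
Correction k=1: B_{2}/2! · (f^{(1)}(28) − f^{(1)}(10)) = 1/12 · (0.0357143 − 0.100000) = -0.00535714.
Partial sum through k=1: 55.0879.
Correction k=2: B_{4}/4! · (f^{(3)}(28) − f^{(3)}(10)) = −1/720 · (9.11079e-05 − 0.00200000) = 2.65124e-06.
Partial sum through k=2: 55.0879.
Correction k=3: B_{6}/6! · (f^{(5)}(28) − f^{(5)}(10)) = 1/30240 · (1.39451e-06 − 0.000240000) = -7.89039e-09.
Partial sum through k=3: 55.0879.
Correction k=4: B_{8}/8! · (f^{(7)}(28) − f^{(7)}(10)) = −1/1209600 · (5.33613e-08 − 7.20000e-05) = 5.94797e-11.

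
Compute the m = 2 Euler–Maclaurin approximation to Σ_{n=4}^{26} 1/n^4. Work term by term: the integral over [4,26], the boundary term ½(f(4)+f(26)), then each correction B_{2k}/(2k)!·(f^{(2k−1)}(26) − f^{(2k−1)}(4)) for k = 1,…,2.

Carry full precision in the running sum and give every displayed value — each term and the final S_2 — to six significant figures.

The integral term ∫_4^26 1/x^4 dx = 0.00518937.
Boundary: ½(f(4) + f(26)) = ½(0.00390625 + 2.18830e-06) = 0.00195422.
Running total after boundary: 0.00714359.
Correction k=1: B_{2}/2! · (f^{(1)}(26) − f^{(1)}(4)) = 1/12 · (-3.36661e-07 − (-0.00390625)) = 0.000325493.
Partial sum through k=1: 0.00746908.
Correction k=2: B_{4}/4! · (f^{(3)}(26) − f^{(3)}(4)) = −1/720 · (-1.49406e-08 − (-0.00732422)) = -1.01725e-05.

S_2 ≈ 0.00745891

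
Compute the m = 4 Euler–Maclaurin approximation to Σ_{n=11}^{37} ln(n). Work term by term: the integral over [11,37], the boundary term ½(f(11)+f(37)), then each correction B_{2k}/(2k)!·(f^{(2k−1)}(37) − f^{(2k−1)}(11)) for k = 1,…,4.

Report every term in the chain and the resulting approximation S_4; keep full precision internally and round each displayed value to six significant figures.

∫_11^37 ln(x) dx evaluates to 81.2271.
½[f(11) + f(37)] = ½[2.39790 + 3.61092] = 3.00441.
Integral + boundary = 84.2315.
k=1: B_{2}/(2)! × [f^{(1)}(37) − f^{(1)}(11)] = 1/12 × (0.0270270 − 0.0909091) = -0.00532351.
After k=1: 84.2262.
k=2: B_{4}/(4)! × [f^{(3)}(37) − f^{(3)}(11)] = −1/720 × (3.94843e-05 − 0.00150263) = 2.03215e-06.
After k=2: 84.2262.
k=3: B_{6}/(6)! × [f^{(5)}(37) − f^{(5)}(11)] = 1/30240 × (3.46101e-07 − 0.000149021) = -4.91650e-09.
After k=3: 84.2262.
k=4: B_{8}/(8)! × [f^{(7)}(37) − f^{(7)}(11)] = −1/1209600 × (7.58439e-09 − 3.69474e-05) = 3.05389e-11.

S_4 ≈ 84.2262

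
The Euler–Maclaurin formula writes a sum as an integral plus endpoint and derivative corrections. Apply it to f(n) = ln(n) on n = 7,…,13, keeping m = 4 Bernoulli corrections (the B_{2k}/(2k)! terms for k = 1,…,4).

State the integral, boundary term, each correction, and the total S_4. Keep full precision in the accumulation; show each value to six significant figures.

Integral: ∫_7^13 ln(x) dx = 13.7230.
½[f(7) + f(13)] = ½[1.94591 + 2.56495] = 2.25543.
Running total after boundary: 15.9784.
Correction k=1: B_{2}/2! · (f^{(1)}(13) − f^{(1)}(7)) = 1/12 · (0.0769231 − 0.142857) = -0.00549451.
After k=1: 15.9729.
Correction k=2: B_{4}/4! · (f^{(3)}(13) − f^{(3)}(7)) = −1/720 · (0.000910332 − 0.00583090) = 6.83413e-06.
After k=2: 15.9729.
Correction k=3: B_{6}/6! · (f^{(5)}(13) − f^{(5)}(7)) = 1/30240 · (6.46390e-05 − 0.00142798) = -4.50839e-08.
After k=3: 15.9729.
Correction k=4: B_{8}/8! · (f^{(7)}(13) − f^{(7)}(7)) = −1/1209600 · (1.14744e-05 − 0.000874271) = 7.13291e-10.

S_4 ≈ 15.9729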